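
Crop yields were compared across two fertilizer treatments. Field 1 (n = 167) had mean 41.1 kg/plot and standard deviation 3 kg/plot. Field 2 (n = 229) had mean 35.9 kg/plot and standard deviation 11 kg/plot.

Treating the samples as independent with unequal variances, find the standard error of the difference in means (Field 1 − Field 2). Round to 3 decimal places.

0.763

Per-group SEs: s₁/√n₁ = 3/√167 = 0.2321, s₂/√n₂ = 11/√229 = 0.7269.
Unpooled SE of the difference: √(0.05387041 + 0.52838361) = 0.7631.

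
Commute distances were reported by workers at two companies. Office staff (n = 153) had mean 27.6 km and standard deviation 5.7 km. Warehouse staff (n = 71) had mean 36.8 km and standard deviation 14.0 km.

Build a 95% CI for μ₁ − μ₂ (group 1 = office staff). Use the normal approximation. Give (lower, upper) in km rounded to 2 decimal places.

Per-group SEs: s₁/√n₁ = 5.7/√153 = 0.4608, s₂/√n₂ = 14.0/√71 = 1.6615.
Unpooled SE of the difference: √(0.21233664 + 2.76058225) = 1.7242.
Margin of error = z* · SE = 1.960 × 1.7242 = 3.3794.
x̄₁ − x̄₂ = 27.6 − 36.8 = -9.2000.
CI: -9.2000 ± 3.3794 = (-12.58, -5.82).

(-12.58, -5.82)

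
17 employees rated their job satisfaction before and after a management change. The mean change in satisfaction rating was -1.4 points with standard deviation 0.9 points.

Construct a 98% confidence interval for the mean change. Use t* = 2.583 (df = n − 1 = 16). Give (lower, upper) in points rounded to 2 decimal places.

(-1.96, -0.84)

This is a matched-pairs design, so SE = s_d/√n = 0.9/√17 = 0.2183.
Margin = 2.583 × 0.2183 = 0.5639; the interval is -1.4 ± 0.5639 = (-1.96, -0.84).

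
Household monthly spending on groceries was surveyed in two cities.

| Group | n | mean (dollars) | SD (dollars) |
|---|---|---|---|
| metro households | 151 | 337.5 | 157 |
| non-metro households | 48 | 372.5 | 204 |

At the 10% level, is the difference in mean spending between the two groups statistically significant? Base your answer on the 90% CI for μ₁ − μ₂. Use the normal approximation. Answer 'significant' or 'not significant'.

Per-group SEs: s₁/√n₁ = 157/√151 = 12.7765, s₂/√n₂ = 204/√48 = 29.4449.
Unpooled SE of the difference: √(163.23895225 + 867.00213601) = 32.0974.
Margin of error = z* · SE = 1.645 × 32.0974 = 52.8002.
x̄₁ − x̄₂ = 337.5 − 372.5 = -35.0000.
CI: -35.0000 ± 52.8002 = (-87.8002, 17.8002).
The interval (-87.8002, 17.8002) contains 0, so the difference is not significant.

not significant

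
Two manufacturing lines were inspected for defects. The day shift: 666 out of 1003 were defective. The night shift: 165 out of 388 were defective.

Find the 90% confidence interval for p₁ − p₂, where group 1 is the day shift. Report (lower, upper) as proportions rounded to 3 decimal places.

First, p̂₁ = 666/1003 = 0.6640; p̂₂ = 165/388 = 0.4253.
The two standard errors are √(0.6640×0.3360/1003) = 0.01491 and √(0.4253×0.5747/388) = 0.02510.
Because the samples are independent, SE_diff = √(0.01491² + 0.02510²) = 0.02919.
Using z* = 1.645 for 90%, ME = 1.645 × 0.02919 = 0.04802.
p̂₁ − p̂₂ = 0.2387; interval 0.2387 ± 0.04802 gives (0.191, 0.287).

(0.191, 0.287)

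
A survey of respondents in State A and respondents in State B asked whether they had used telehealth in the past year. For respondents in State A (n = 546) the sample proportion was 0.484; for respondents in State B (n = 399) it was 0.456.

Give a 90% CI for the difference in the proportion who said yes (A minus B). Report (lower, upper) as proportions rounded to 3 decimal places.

(-0.026, 0.082)

The two standard errors are √(0.4840×0.5160/546) = 0.02139 and √(0.4560×0.5440/399) = 0.02493.
Because the samples are independent, SE_diff = √(0.02139² + 0.02493²) = 0.03285.
Using z* = 1.645 for 90%, ME = 1.645 × 0.03285 = 0.05404.
p̂₁ − p̂₂ = 0.0280; interval 0.0280 ± 0.05404 gives (-0.026, 0.082).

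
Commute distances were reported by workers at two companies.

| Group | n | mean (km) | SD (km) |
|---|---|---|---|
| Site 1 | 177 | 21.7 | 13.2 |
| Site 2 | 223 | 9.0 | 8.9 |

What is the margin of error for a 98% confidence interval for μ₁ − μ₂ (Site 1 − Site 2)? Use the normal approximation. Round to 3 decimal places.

2.692

Per-group SEs: s₁/√n₁ = 13.2/√177 = 0.9922, s₂/√n₂ = 8.9/√223 = 0.5960.
Unpooled SE of the difference: √(0.98446084 + 0.355216) = 1.1574.
Margin of error = z* · SE = 2.326 × 1.1574 = 2.6921.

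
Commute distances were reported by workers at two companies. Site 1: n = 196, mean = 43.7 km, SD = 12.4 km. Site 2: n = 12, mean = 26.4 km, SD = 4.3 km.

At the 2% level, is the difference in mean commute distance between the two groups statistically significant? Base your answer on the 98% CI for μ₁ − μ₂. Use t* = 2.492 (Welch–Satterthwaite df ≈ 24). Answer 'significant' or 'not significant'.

SE₁ = s₁/√n₁ = 12.4/√196 = 0.8857; SE₂ = 4.3/√12 = 1.2413.
Independent samples, unequal variances: SE_diff = √(SE₁² + SE₂²) = √(0.78446449 + 1.54082569) = 1.5249.
t* = 2.492, so margin of error = 2.492 × 1.5249 = 3.8001.
Difference in means = 43.7 − 26.4 = 17.3000.
17.3000 ± 3.8001 → (13.4999, 21.1001).
The interval (13.4999, 21.1001) does not contain 0, so the difference is significant.

significant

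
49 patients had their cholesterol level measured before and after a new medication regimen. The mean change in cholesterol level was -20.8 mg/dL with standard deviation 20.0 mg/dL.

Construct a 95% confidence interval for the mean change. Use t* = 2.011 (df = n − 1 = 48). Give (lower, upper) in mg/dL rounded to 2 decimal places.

This is a matched-pairs design, so SE = s_d/√n = 20.0/√49 = 2.8571.
Margin = 2.011 × 2.8571 = 5.7456; the interval is -20.8 ± 5.7456 = (-26.55, -15.05).

(-26.55, -15.05)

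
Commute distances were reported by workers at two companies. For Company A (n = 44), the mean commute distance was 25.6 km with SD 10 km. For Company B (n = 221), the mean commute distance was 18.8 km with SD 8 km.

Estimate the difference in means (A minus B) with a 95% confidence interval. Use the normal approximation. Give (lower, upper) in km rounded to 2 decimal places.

SE₁ = s₁/√n₁ = 10/√44 = 1.5076; SE₂ = 8/√221 = 0.5381.
Independent samples, unequal variances: SE_diff = √(SE₁² + SE₂²) = √(2.27285776 + 0.28955161) = 1.6008.
z* = 1.960, so margin of error = 1.960 × 1.6008 = 3.1376.
Difference in means = 25.6 − 18.8 = 6.8000.
6.8000 ± 3.1376 → (3.66, 9.94).

(3.66, 9.94)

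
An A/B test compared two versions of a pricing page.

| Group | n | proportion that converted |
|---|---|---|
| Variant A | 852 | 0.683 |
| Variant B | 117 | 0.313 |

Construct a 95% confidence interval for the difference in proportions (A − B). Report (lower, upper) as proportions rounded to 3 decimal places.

(0.280, 0.460)

SE₁ = √(p̂₁(1−p̂₁)/n₁) = √(0.6830·0.3170/852) = 0.01594; SE₂ = √(0.3130·0.6870/117) = 0.04287.
Independent samples: SE of the difference = √(SE₁² + SE₂²) = √(0.0002540836 + 0.0018378369) = 0.04574.
z* for 95% confidence is 1.960, so the margin of error is 1.960 × 0.04574 = 0.08965.
Point estimate p̂₁ − p̂₂ = 0.6830 − 0.3130 = 0.3700.
0.3700 ± 0.08965 → (0.280, 0.460).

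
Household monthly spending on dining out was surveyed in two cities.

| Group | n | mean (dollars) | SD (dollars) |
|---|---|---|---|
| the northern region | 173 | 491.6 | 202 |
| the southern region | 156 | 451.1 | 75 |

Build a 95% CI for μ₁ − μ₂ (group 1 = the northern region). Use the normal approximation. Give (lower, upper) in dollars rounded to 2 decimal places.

Standard errors of each mean: 202/√173 = 15.3578 and 75/√156 = 6.0048.
SE(x̄₁ − x̄₂) = √(15.3578² + 6.0048²) = 16.4900 for independent samples with unequal variances.
With z* = 1.960, the margin is 1.960 × 16.4900 = 32.3204.
x̄₁ − x̄₂ = 491.6 − 451.1 = 40.5000; the interval is 40.5000 ± 32.3204 = (8.18, 72.82).

(8.18, 72.82)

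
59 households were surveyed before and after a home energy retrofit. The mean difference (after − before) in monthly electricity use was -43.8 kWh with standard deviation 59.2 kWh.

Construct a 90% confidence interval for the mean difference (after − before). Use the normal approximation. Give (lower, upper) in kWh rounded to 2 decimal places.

This is a matched-pairs design, so SE = s_d/√n = 59.2/√59 = 7.7072.
Margin = 1.645 × 7.7072 = 12.6783; the interval is -43.8 ± 12.6783 = (-56.48, -31.12).

(-56.48, -31.12)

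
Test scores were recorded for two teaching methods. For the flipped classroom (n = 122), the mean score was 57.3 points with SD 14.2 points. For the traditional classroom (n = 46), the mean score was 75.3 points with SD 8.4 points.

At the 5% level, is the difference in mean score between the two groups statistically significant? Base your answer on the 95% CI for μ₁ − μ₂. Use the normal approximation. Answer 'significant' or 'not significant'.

significant

Per-group SEs: s₁/√n₁ = 14.2/√122 = 1.2856, s₂/√n₂ = 8.4/√46 = 1.2385.
Unpooled SE of the difference: √(1.65276736 + 1.53388225) = 1.7851.
Margin of error = z* · SE = 1.960 × 1.7851 = 3.4988.
x̄₁ − x̄₂ = 57.3 − 75.3 = -18.0000.
CI: -18.0000 ± 3.4988 = (-21.4988, -14.5012).
The interval (-21.4988, -14.5012) does not contain 0, so the difference is significant.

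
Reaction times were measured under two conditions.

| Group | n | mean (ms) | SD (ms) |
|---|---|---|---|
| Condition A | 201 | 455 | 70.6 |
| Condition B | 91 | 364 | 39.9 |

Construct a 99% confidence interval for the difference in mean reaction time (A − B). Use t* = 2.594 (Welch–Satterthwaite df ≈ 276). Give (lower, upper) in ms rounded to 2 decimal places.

Per-group SEs: s₁/√n₁ = 70.6/√201 = 4.9797, s₂/√n₂ = 39.9/√91 = 4.1827.
Unpooled SE of the difference: √(24.79741209 + 17.49497929) = 6.5033.
Margin of error = t* · SE = 2.594 × 6.5033 = 16.8696.
x̄₁ − x̄₂ = 455 − 364 = 91.0000.
CI: 91.0000 ± 16.8696 = (74.13, 107.87).

(74.13, 107.87)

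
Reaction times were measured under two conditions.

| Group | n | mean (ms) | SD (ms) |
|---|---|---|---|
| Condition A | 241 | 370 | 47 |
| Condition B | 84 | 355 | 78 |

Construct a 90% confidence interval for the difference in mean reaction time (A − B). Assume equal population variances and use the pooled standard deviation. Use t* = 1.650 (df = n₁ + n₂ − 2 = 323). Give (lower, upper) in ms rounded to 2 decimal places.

(3.16, 26.84)

Pooled variance s_p² = [240·47² + 83·78²] / (241+84−2) = 3204.7430, so s_p = 56.6104.
SE_diff = s_p·√(1/n₁ + 1/n₂) = 56.6104·√(1/241 + 1/84) = 7.1728.
t* = 1.650; margin = 1.650 × 7.1728 = 11.8351.
Difference = 370 − 355 = 15.0000.
15.0000 ± 11.8351 → (3.16, 26.84).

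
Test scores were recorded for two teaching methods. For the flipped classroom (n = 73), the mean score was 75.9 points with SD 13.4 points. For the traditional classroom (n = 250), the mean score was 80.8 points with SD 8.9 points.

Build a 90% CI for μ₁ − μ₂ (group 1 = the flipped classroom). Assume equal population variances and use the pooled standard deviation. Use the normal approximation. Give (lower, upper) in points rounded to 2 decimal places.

s_p = √[((n₁−1)s₁² + (n₂−1)s₂²)/(n₁+n₂−2)] = √[(72·13.4² + 249·8.9²)/321] = 10.0856.
SE = 10.0856·√(1/73 + 1/250) = 1.3417.
With z* = 1.645, margin = 1.645 × 1.3417 = 2.2071.
x̄₁ − x̄₂ = 75.9 − 80.8 = -4.9000; interval -4.9000 ± 2.2071 = (-7.11, -2.69).

(-7.11, -2.69)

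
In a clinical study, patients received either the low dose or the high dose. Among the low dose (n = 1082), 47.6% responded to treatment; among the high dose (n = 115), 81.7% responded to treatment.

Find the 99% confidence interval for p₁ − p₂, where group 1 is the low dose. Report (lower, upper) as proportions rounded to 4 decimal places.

(-0.4418, -0.2402)

SE₁ = √(p̂₁(1−p̂₁)/n₁) = √(0.4760·0.5240/1082) = 0.01518; SE₂ = √(0.8170·0.1830/115) = 0.03606.
Independent samples: SE of the difference = √(SE₁² + SE₂²) = √(0.0002304324 + 0.0013003236) = 0.03912.
z* for 99% confidence is 2.576, so the margin of error is 2.576 × 0.03912 = 0.10077.
Point estimate p̂₁ − p̂₂ = 0.4760 − 0.8170 = -0.3410.
-0.3410 ± 0.10077 → (-0.4418, -0.2402).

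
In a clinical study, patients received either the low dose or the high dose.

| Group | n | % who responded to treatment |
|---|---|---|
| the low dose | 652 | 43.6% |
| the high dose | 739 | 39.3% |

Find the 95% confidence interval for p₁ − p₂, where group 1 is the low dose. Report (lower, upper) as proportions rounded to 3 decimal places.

SE₁ = √(p̂₁(1−p̂₁)/n₁) = √(0.4360·0.5640/652) = 0.01942; SE₂ = √(0.3930·0.6070/739) = 0.01797.
Independent samples: SE of the difference = √(SE₁² + SE₂²) = √(0.0003771364 + 0.0003229209) = 0.02646.
z* for 95% confidence is 1.960, so the margin of error is 1.960 × 0.02646 = 0.05186.
Point estimate p̂₁ − p̂₂ = 0.4360 − 0.3930 = 0.0430.
0.0430 ± 0.05186 → (-0.009, 0.095).

(-0.009, 0.095)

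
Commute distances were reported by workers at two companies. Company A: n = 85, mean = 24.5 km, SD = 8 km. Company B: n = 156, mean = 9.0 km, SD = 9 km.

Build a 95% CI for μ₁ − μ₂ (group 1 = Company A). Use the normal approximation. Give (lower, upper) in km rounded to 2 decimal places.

(13.29, 17.71)

Standard errors of each mean: 8/√85 = 0.8677 and 9/√156 = 0.7206.
SE(x̄₁ − x̄₂) = √(0.8677² + 0.7206²) = 1.1279 for independent samples with unequal variances.
With z* = 1.960, the margin is 1.960 × 1.1279 = 2.2107.
x̄₁ − x̄₂ = 24.5 − 9.0 = 15.5000; the interval is 15.5000 ± 2.2107 = (13.29, 17.71).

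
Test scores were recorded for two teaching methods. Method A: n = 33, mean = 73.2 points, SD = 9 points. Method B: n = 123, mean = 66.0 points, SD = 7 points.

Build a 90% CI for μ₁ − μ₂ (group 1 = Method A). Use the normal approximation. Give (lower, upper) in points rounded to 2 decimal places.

(4.42, 9.98)

SE₁ = s₁/√n₁ = 9/√33 = 1.5667; SE₂ = 7/√123 = 0.6312.
Independent samples, unequal variances: SE_diff = √(SE₁² + SE₂²) = √(2.45454889 + 0.39841344) = 1.6891.
z* = 1.645, so margin of error = 1.645 × 1.6891 = 2.7786.
Difference in means = 73.2 − 66.0 = 7.2000.
7.2000 ± 2.7786 → (4.42, 9.98).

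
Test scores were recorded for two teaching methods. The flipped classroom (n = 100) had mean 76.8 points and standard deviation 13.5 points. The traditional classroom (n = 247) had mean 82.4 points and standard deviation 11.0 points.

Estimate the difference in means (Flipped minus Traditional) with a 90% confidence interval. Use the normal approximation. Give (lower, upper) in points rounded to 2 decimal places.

Per-group SEs: s₁/√n₁ = 13.5/√100 = 1.3500, s₂/√n₂ = 11.0/√247 = 0.6999.
Unpooled SE of the difference: √(1.8225 + 0.48986001) = 1.5206.
Margin of error = z* · SE = 1.645 × 1.5206 = 2.5014.
x̄₁ − x̄₂ = 76.8 − 82.4 = -5.6000.
CI: -5.6000 ± 2.5014 = (-8.10, -3.10).

(-8.10, -3.10)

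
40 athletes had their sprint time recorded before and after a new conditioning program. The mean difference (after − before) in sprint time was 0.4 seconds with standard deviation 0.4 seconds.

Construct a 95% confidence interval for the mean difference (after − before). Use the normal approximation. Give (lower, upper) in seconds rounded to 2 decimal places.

(0.28, 0.52)

This is a matched-pairs design, so SE = s_d/√n = 0.4/√40 = 0.0632.
Margin = 1.960 × 0.0632 = 0.1239; the interval is 0.4 ± 0.1239 = (0.28, 0.52).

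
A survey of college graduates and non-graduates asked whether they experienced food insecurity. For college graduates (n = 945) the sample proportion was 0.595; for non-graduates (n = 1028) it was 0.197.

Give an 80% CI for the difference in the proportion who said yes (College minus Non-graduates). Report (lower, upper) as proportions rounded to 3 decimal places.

(0.372, 0.424)

SE₁ = √(p̂₁(1−p̂₁)/n₁) = √(0.5950·0.4050/945) = 0.01597; SE₂ = √(0.1970·0.8030/1028) = 0.01240.
Independent samples: SE of the difference = √(SE₁² + SE₂²) = √(0.0002550409 + 0.00015376) = 0.02022.
z* for 80% confidence is 1.282, so the margin of error is 1.282 × 0.02022 = 0.02592.
Point estimate p̂₁ − p̂₂ = 0.5950 − 0.1970 = 0.3980.
0.3980 ± 0.02592 → (0.372, 0.424).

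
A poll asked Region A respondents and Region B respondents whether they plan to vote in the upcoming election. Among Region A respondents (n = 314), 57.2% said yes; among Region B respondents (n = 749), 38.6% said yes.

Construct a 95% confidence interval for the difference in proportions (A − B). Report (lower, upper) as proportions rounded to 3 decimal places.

(0.121, 0.251)

Each SE is √(p̂(1−p̂)/n): √(0.5720·0.4280/314) = 0.02792 and √(0.3860·0.6140/749) = 0.01779.
SE(p̂₁ − p̂₂) = √(SE₁² + SE₂²) = √(0.0007795264 + 0.0003164841) = 0.03311, since the two samples are independent.
At 95% confidence z* = 1.960; margin = 1.960 × 0.03311 = 0.06490.
The difference is 0.5720 − 0.3860 = 0.1860, so the interval is 0.1860 ± 0.06490 = (0.121, 0.251).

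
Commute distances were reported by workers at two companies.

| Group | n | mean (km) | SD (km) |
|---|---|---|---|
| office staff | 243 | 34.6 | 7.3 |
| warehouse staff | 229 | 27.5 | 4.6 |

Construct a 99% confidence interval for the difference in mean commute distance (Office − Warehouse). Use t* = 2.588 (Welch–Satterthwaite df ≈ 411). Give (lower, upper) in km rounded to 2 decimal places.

(5.66, 8.54)

SE₁ = s₁/√n₁ = 7.3/√243 = 0.4683; SE₂ = 4.6/√229 = 0.3040.
Independent samples, unequal variances: SE_diff = √(SE₁² + SE₂²) = √(0.21930489 + 0.092416) = 0.5583.
t* = 2.588, so margin of error = 2.588 × 0.5583 = 1.4449.
Difference in means = 34.6 − 27.5 = 7.1000.
7.1000 ± 1.4449 → (5.66, 8.54).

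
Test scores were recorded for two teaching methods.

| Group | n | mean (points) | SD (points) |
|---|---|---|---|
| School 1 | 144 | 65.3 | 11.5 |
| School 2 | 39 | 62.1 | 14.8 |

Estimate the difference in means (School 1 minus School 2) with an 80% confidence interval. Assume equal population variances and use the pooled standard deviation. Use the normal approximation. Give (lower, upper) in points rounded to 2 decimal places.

Pooled variance s_p² = [143·11.5² + 38·14.8²] / (144+39−2) = 150.4711, so s_p = 12.2667.
SE_diff = s_p·√(1/n₁ + 1/n₂) = 12.2667·√(1/144 + 1/39) = 2.2143.
z* = 1.282; margin = 1.282 × 2.2143 = 2.8387.
Difference = 65.3 − 62.1 = 3.2000.
3.2000 ± 2.8387 → (0.36, 6.04).

(0.36, 6.04)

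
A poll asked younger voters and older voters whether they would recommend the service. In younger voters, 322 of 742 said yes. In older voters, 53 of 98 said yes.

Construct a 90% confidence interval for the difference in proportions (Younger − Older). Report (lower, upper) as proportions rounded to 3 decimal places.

(-0.195, -0.019)

Sample proportions: 322/742 = 0.4340, 53/98 = 0.5408.
Each SE is √(p̂(1−p̂)/n): √(0.4340·0.5660/742) = 0.01819 and √(0.5408·0.4592/98) = 0.05034.
SE(p̂₁ − p̂₂) = √(SE₁² + SE₂²) = √(0.0003308761 + 0.0025341156) = 0.05353, since the two samples are independent.
At 90% confidence z* = 1.645; margin = 1.645 × 0.05353 = 0.08806.
The difference is 0.4340 − 0.5408 = -0.1068, so the interval is -0.1068 ± 0.08806 = (-0.195, -0.019).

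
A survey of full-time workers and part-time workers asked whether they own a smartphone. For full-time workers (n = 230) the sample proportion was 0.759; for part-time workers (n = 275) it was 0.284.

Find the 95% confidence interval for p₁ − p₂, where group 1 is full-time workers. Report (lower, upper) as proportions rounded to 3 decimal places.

Each SE is √(p̂(1−p̂)/n): √(0.7590·0.2410/230) = 0.02820 and √(0.2840·0.7160/275) = 0.02719.
SE(p̂₁ − p̂₂) = √(SE₁² + SE₂²) = √(0.00079524 + 0.0007392961) = 0.03917, since the two samples are independent.
At 95% confidence z* = 1.960; margin = 1.960 × 0.03917 = 0.07677.
The difference is 0.7590 − 0.2840 = 0.4750, so the interval is 0.4750 ± 0.07677 = (0.398, 0.552).

(0.398, 0.552)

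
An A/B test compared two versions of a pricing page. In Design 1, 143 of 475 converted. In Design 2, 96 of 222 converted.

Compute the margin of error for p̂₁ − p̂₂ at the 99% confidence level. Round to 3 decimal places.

p̂₁ = 143/475 = 0.3011 and p̂₂ = 96/222 = 0.4324.
SE₁ = √(p̂₁(1−p̂₁)/n₁) = √(0.3011·0.6989/475) = 0.02105; SE₂ = √(0.4324·0.5676/222) = 0.03325.
Independent samples: SE of the difference = √(SE₁² + SE₂²) = √(0.0004431025 + 0.0011055625) = 0.03935.
z* for 99% confidence is 2.576, so the margin of error is 2.576 × 0.03935 = 0.10137.

0.101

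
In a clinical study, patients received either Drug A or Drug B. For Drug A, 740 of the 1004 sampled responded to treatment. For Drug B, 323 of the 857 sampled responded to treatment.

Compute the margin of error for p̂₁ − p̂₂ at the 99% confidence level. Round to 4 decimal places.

0.0557

Sample proportions: 740/1004 = 0.7371, 323/857 = 0.3769.
Each SE is √(p̂(1−p̂)/n): √(0.7371·0.2629/1004) = 0.01389 and √(0.3769·0.6231/857) = 0.01655.
SE(p̂₁ − p̂₂) = √(SE₁² + SE₂²) = √(0.0001929321 + 0.0002739025) = 0.02161, since the two samples are independent.
At 99% confidence z* = 2.576; margin = 2.576 × 0.02161 = 0.05567.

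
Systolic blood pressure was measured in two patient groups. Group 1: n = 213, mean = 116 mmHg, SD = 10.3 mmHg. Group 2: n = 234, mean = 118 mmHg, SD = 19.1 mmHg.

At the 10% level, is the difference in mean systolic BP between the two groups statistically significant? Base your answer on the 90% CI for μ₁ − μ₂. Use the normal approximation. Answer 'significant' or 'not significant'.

not significant

Per-group SEs: s₁/√n₁ = 10.3/√213 = 0.7057, s₂/√n₂ = 19.1/√234 = 1.2486.
Unpooled SE of the difference: √(0.49801249 + 1.55900196) = 1.4342.
Margin of error = z* · SE = 1.645 × 1.4342 = 2.3593.
x̄₁ − x̄₂ = 116 − 118 = -2.0000.
CI: -2.0000 ± 2.3593 = (-4.3593, 0.3593).
The interval (-4.3593, 0.3593) contains 0, so the difference is not significant.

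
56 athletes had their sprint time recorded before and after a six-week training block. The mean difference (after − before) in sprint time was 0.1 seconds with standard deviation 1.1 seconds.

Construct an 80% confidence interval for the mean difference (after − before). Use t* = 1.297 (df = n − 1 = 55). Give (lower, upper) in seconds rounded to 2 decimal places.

Paired design: SE = s_d/√n = 1.1/√56 = 0.1470.
t* = 1.297; margin of error = 1.297 × 0.1470 = 0.1907.
0.1 ± 0.1907 → (-0.09, 0.29).

(-0.09, 0.29)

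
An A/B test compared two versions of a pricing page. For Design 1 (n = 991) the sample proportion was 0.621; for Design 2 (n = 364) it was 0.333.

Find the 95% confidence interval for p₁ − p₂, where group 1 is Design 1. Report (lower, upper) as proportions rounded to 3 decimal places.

Each SE is √(p̂(1−p̂)/n): √(0.6210·0.3790/991) = 0.01541 and √(0.3330·0.6670/364) = 0.02470.
SE(p̂₁ − p̂₂) = √(SE₁² + SE₂²) = √(0.0002374681 + 0.00061009) = 0.02911, since the two samples are independent.
At 95% confidence z* = 1.960; margin = 1.960 × 0.02911 = 0.05706.
The difference is 0.6210 − 0.3330 = 0.2880, so the interval is 0.2880 ± 0.05706 = (0.231, 0.345).

(0.231, 0.345)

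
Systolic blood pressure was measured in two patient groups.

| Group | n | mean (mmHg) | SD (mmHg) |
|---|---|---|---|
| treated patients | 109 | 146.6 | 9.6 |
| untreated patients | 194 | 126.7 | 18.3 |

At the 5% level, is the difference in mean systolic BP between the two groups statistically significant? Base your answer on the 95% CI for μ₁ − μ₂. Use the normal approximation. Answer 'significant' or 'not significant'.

significant

SE₁ = s₁/√n₁ = 9.6/√109 = 0.9195; SE₂ = 18.3/√194 = 1.3139.
Independent samples, unequal variances: SE_diff = √(SE₁² + SE₂²) = √(0.84548025 + 1.72633321) = 1.6037.
z* = 1.960, so margin of error = 1.960 × 1.6037 = 3.1433.
Difference in means = 146.6 − 126.7 = 19.9000.
19.9000 ± 3.1433 → (16.7567, 23.0433).
The interval (16.7567, 23.0433) does not contain 0, so the difference is significant.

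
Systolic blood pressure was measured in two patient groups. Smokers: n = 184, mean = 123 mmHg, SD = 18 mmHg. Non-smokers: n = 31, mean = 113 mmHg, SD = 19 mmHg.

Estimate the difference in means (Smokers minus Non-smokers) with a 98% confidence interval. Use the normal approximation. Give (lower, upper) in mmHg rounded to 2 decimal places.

Per-group SEs: s₁/√n₁ = 18/√184 = 1.3270, s₂/√n₂ = 19/√31 = 3.4125.
Unpooled SE of the difference: √(1.760929 + 11.64515625) = 3.6614.
Margin of error = z* · SE = 2.326 × 3.6614 = 8.5164.
x̄₁ − x̄₂ = 123 − 113 = 10.0000.
CI: 10.0000 ± 8.5164 = (1.48, 18.52).

(1.48, 18.52)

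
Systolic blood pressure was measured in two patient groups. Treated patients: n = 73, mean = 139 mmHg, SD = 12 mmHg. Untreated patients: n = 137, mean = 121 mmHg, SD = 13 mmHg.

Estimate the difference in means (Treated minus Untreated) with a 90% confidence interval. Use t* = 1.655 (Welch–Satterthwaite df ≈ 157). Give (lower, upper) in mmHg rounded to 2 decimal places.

Per-group SEs: s₁/√n₁ = 12/√73 = 1.4045, s₂/√n₂ = 13/√137 = 1.1107.
Unpooled SE of the difference: √(1.97262025 + 1.23365449) = 1.7906.
Margin of error = t* · SE = 1.655 × 1.7906 = 2.9634.
x̄₁ − x̄₂ = 139 − 121 = 18.0000.
CI: 18.0000 ± 2.9634 = (15.04, 20.96).

(15.04, 20.96)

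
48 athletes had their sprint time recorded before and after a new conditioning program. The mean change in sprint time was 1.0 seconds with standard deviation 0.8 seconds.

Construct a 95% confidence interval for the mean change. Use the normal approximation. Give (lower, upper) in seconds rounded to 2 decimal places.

This is a matched-pairs design, so SE = s_d/√n = 0.8/√48 = 0.1155.
Margin = 1.960 × 0.1155 = 0.2264; the interval is 1.0 ± 0.2264 = (0.77, 1.23).

(0.77, 1.23)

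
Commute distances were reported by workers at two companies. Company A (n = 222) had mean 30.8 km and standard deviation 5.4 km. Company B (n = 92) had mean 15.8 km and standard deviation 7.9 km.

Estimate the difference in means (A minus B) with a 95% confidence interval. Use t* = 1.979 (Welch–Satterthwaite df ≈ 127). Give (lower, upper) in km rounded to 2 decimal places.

Standard errors of each mean: 5.4/√222 = 0.3624 and 7.9/√92 = 0.8236.
SE(x̄₁ − x̄₂) = √(0.3624² + 0.8236²) = 0.8998 for independent samples with unequal variances.
With t* = 1.979, the margin is 1.979 × 0.8998 = 1.7807.
x̄₁ − x̄₂ = 30.8 − 15.8 = 15.0000; the interval is 15.0000 ± 1.7807 = (13.22, 16.78).

(13.22, 16.78)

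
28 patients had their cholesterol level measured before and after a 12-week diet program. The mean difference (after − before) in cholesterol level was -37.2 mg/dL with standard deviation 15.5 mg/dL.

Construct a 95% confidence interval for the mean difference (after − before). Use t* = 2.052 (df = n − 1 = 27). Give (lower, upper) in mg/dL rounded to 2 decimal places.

(-43.21, -31.19)

This is a matched-pairs design, so SE = s_d/√n = 15.5/√28 = 2.9292.
Margin = 2.052 × 2.9292 = 6.0107; the interval is -37.2 ± 6.0107 = (-43.21, -31.19).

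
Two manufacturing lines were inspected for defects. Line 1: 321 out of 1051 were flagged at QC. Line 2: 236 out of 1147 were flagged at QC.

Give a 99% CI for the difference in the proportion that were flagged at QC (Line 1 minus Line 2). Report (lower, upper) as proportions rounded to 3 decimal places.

(0.052, 0.147)

p̂₁ = 321/1051 = 0.3054 and p̂₂ = 236/1147 = 0.2058.
SE₁ = √(p̂₁(1−p̂₁)/n₁) = √(0.3054·0.6946/1051) = 0.01421; SE₂ = √(0.2058·0.7942/1147) = 0.01194.
Independent samples: SE of the difference = √(SE₁² + SE₂²) = √(0.0002019241 + 0.0001425636) = 0.01856.
z* for 99% confidence is 2.576, so the margin of error is 2.576 × 0.01856 = 0.04781.
Point estimate p̂₁ − p̂₂ = 0.3054 − 0.2058 = 0.0996.
0.0996 ± 0.04781 → (0.052, 0.147).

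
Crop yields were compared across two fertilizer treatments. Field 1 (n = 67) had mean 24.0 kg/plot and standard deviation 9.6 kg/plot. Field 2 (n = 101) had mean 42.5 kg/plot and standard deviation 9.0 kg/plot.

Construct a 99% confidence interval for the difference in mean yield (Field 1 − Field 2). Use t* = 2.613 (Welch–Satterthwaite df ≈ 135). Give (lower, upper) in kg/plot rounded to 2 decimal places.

(-22.36, -14.64)

SE₁ = s₁/√n₁ = 9.6/√67 = 1.1728; SE₂ = 9.0/√101 = 0.8955.
Independent samples, unequal variances: SE_diff = √(SE₁² + SE₂²) = √(1.37545984 + 0.80192025) = 1.4756.
t* = 2.613, so margin of error = 2.613 × 1.4756 = 3.8557.
Difference in means = 24.0 − 42.5 = -18.5000.
-18.5000 ± 3.8557 → (-22.36, -14.64).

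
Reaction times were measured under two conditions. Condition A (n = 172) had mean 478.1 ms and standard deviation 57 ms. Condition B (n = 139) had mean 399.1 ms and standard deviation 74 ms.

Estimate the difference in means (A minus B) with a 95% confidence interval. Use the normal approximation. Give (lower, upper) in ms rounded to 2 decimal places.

(64.04, 93.96)

Standard errors of each mean: 57/√172 = 4.3462 and 74/√139 = 6.2766.
SE(x̄₁ − x̄₂) = √(4.3462² + 6.2766²) = 7.6345 for independent samples with unequal variances.
With z* = 1.960, the margin is 1.960 × 7.6345 = 14.9636.
x̄₁ − x̄₂ = 478.1 − 399.1 = 79.0000; the interval is 79.0000 ± 14.9636 = (64.04, 93.96).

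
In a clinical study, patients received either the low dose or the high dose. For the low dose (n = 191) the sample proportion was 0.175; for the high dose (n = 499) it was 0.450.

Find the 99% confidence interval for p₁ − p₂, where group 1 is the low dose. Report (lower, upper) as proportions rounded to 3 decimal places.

(-0.366, -0.184)

SE₁ = √(p̂₁(1−p̂₁)/n₁) = √(0.1750·0.8250/191) = 0.02749; SE₂ = √(0.4500·0.5500/499) = 0.02227.
Independent samples: SE of the difference = √(SE₁² + SE₂²) = √(0.0007557001 + 0.0004959529) = 0.03538.
z* for 99% confidence is 2.576, so the margin of error is 2.576 × 0.03538 = 0.09114.
Point estimate p̂₁ − p̂₂ = 0.1750 − 0.4500 = -0.2750.
-0.2750 ± 0.09114 → (-0.366, -0.184).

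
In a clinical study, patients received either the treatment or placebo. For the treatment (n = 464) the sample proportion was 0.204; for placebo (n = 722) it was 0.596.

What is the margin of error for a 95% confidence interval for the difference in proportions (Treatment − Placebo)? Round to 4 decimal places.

0.0512

Each SE is √(p̂(1−p̂)/n): √(0.2040·0.7960/464) = 0.01871 and √(0.5960·0.4040/722) = 0.01826.
SE(p̂₁ − p̂₂) = √(SE₁² + SE₂²) = √(0.0003500641 + 0.0003334276) = 0.02614, since the two samples are independent.
At 95% confidence z* = 1.960; margin = 1.960 × 0.02614 = 0.05123.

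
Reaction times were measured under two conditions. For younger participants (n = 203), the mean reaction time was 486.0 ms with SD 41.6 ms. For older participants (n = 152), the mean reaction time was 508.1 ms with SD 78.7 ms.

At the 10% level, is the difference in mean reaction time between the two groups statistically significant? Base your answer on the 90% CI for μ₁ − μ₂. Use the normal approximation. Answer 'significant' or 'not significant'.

Per-group SEs: s₁/√n₁ = 41.6/√203 = 2.9197, s₂/√n₂ = 78.7/√152 = 6.3834.
Unpooled SE of the difference: √(8.52464809 + 40.74779556) = 7.0194.
Margin of error = z* · SE = 1.645 × 7.0194 = 11.5469.
x̄₁ − x̄₂ = 486.0 − 508.1 = -22.1000.
CI: -22.1000 ± 11.5469 = (-33.6469, -10.5531).
The interval (-33.6469, -10.5531) does not contain 0, so the difference is significant.

significant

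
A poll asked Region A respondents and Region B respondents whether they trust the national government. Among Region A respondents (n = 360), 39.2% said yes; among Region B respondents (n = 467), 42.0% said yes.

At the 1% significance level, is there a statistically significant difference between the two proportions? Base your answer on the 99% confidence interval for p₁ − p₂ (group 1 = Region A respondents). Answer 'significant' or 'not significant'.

not significant

The two standard errors are √(0.3920×0.6080/360) = 0.02573 and √(0.4200×0.5800/467) = 0.02284.
Because the samples are independent, SE_diff = √(0.02573² + 0.02284²) = 0.03440.
Using z* = 2.576 for 99%, ME = 2.576 × 0.03440 = 0.08861.
p̂₁ − p̂₂ = -0.0280; interval -0.0280 ± 0.08861 gives (-0.11661, 0.06061).
The interval (-0.11661, 0.06061) contains 0, so the difference is not significant.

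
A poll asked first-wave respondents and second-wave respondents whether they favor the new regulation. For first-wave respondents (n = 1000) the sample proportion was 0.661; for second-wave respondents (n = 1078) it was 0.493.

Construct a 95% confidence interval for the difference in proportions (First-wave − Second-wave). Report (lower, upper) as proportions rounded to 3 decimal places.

(0.126, 0.210)

The two standard errors are √(0.6610×0.3390/1000) = 0.01497 and √(0.4930×0.5070/1078) = 0.01523.
Because the samples are independent, SE_diff = √(0.01497² + 0.01523²) = 0.02136.
Using z* = 1.960 for 95%, ME = 1.960 × 0.02136 = 0.04187.
p̂₁ − p̂₂ = 0.1680; interval 0.1680 ± 0.04187 gives (0.126, 0.210).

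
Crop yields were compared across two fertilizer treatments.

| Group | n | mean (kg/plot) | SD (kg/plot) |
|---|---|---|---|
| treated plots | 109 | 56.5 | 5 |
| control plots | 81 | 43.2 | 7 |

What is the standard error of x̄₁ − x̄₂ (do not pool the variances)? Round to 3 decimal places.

0.913

Per-group SEs: s₁/√n₁ = 5/√109 = 0.4789, s₂/√n₂ = 7/√81 = 0.7778.
Unpooled SE of the difference: √(0.22934521 + 0.60497284) = 0.9134.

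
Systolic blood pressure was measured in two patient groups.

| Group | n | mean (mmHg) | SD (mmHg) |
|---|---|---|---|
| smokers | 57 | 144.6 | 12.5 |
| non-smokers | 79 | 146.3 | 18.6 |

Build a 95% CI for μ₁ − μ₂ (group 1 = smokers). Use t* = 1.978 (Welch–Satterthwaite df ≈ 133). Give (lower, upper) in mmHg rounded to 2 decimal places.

(-6.98, 3.58)

SE₁ = s₁/√n₁ = 12.5/√57 = 1.6557; SE₂ = 18.6/√79 = 2.0927.
Independent samples, unequal variances: SE_diff = √(SE₁² + SE₂²) = √(2.74134249 + 4.37939329) = 2.6685.
t* = 1.978, so margin of error = 1.978 × 2.6685 = 5.2783.
Difference in means = 144.6 − 146.3 = -1.7000.
-1.7000 ± 5.2783 → (-6.98, 3.58).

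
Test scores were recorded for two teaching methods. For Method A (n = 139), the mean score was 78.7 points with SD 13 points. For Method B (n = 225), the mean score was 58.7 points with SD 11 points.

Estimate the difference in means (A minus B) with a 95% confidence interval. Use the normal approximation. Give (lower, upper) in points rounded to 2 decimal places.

(17.40, 22.60)

SE₁ = s₁/√n₁ = 13/√139 = 1.1026; SE₂ = 11/√225 = 0.7333.
Independent samples, unequal variances: SE_diff = √(SE₁² + SE₂²) = √(1.21572676 + 0.53772889) = 1.3242.
z* = 1.960, so margin of error = 1.960 × 1.3242 = 2.5954.
Difference in means = 78.7 − 58.7 = 20.0000.
20.0000 ± 2.5954 → (17.40, 22.60).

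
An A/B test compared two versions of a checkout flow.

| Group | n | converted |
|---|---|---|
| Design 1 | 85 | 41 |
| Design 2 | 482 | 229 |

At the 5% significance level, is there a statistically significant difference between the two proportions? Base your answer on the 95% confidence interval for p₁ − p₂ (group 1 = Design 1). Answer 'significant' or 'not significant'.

not significant

First, p̂₁ = 41/85 = 0.4824; p̂₂ = 229/482 = 0.4751.
The two standard errors are √(0.4824×0.5176/85) = 0.05420 and √(0.4751×0.5249/482) = 0.02275.
Because the samples are independent, SE_diff = √(0.05420² + 0.02275²) = 0.05878.
Using z* = 1.960 for 95%, ME = 1.960 × 0.05878 = 0.11521.
p̂₁ − p̂₂ = 0.0073; interval 0.0073 ± 0.11521 gives (-0.10791, 0.12251).
The interval (-0.10791, 0.12251) contains 0, so the difference is not significant.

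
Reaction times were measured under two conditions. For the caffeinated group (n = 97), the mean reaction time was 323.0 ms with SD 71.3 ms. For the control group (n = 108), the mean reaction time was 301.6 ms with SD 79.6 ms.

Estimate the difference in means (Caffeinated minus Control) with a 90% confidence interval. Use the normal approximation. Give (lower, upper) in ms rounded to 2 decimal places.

Per-group SEs: s₁/√n₁ = 71.3/√97 = 7.2394, s₂/√n₂ = 79.6/√108 = 7.6595.
Unpooled SE of the difference: √(52.40891236 + 58.66794025) = 10.5393.
Margin of error = z* · SE = 1.645 × 10.5393 = 17.3371.
x̄₁ − x̄₂ = 323.0 − 301.6 = 21.4000.
CI: 21.4000 ± 17.3371 = (4.06, 38.74).

(4.06, 38.74)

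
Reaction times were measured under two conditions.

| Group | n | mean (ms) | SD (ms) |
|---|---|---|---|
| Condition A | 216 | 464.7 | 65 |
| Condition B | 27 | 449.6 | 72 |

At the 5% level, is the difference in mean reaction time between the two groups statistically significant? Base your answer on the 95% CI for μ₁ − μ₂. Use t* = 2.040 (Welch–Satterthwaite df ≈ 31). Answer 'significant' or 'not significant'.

not significant

SE₁ = s₁/√n₁ = 65/√216 = 4.4227; SE₂ = 72/√27 = 13.8564.
Independent samples, unequal variances: SE_diff = √(SE₁² + SE₂²) = √(19.56027529 + 191.99982096) = 14.5451.
t* = 2.040, so margin of error = 2.040 × 14.5451 = 29.6720.
Difference in means = 464.7 − 449.6 = 15.1000.
15.1000 ± 29.6720 → (-14.5720, 44.7720).
The interval (-14.5720, 44.7720) contains 0, so the difference is not significant.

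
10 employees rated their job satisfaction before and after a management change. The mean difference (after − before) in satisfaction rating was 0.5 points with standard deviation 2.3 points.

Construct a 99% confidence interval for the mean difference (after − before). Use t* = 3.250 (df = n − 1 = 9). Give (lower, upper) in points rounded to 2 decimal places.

(-1.86, 2.86)

This is a matched-pairs design, so SE = s_d/√n = 2.3/√10 = 0.7273.
Margin = 3.250 × 0.7273 = 2.3637; the interval is 0.5 ± 2.3637 = (-1.86, 2.86).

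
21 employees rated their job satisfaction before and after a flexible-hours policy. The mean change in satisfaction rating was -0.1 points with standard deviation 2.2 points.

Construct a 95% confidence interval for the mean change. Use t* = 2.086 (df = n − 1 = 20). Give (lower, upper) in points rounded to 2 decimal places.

This is a matched-pairs design, so SE = s_d/√n = 2.2/√21 = 0.4801.
Margin = 2.086 × 0.4801 = 1.0015; the interval is -0.1 ± 1.0015 = (-1.10, 0.90).

(-1.10, 0.90)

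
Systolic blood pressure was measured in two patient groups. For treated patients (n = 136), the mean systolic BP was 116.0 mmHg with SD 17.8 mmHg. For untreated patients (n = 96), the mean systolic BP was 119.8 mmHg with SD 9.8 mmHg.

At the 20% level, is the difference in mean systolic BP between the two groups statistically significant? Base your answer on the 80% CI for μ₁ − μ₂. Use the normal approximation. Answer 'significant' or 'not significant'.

significant

Per-group SEs: s₁/√n₁ = 17.8/√136 = 1.5263, s₂/√n₂ = 9.8/√96 = 1.0002.
Unpooled SE of the difference: √(2.32959169 + 1.00040004) = 1.8248.
Margin of error = z* · SE = 1.282 × 1.8248 = 2.3394.
x̄₁ − x̄₂ = 116.0 − 119.8 = -3.8000.
CI: -3.8000 ± 2.3394 = (-6.1394, -1.4606).
The interval (-6.1394, -1.4606) does not contain 0, so the difference is significant.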